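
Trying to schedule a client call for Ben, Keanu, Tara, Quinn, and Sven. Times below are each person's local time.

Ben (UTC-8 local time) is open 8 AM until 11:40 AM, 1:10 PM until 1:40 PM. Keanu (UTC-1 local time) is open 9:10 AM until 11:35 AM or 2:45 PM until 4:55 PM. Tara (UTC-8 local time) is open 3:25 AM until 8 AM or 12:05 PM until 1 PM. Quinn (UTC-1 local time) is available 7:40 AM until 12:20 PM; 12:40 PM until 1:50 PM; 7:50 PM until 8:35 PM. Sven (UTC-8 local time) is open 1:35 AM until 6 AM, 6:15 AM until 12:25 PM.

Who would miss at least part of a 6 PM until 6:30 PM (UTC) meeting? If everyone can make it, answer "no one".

Keanu, Quinn, Tara

Ben in UTC: 16:00-19:40, 21:10-21:40 (add 8h to convert from UTC-8).
Keanu in UTC: 10:10-12:35, 15:45-17:55 (add 1h to convert from UTC-1).
Tara in UTC: 11:25-16:00, 20:05-21:00 (add 8h to convert from UTC-8).
Quinn in UTC: 08:40-13:20, 13:40-14:50, 20:50-21:35 (add 1h to convert from UTC-1).
Sven in UTC: 09:35-14:00, 14:15-20:25 (add 8h to convert from UTC-8).
Ben: free for 18:00-18:30. Keanu: not fully free for 18:00-18:30. Tara: not fully free for 18:00-18:30. Quinn: not fully free for 18:00-18:30. Sven: free for 18:00-18:30.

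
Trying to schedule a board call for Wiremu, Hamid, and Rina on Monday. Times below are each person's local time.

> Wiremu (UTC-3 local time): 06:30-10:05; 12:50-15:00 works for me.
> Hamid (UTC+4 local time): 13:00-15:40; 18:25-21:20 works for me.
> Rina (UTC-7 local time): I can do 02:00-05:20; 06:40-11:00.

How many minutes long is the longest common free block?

Wiremu in UTC: 09:30-13:05, 15:50-18:00 (add 3h to convert from UTC-3).
Hamid in UTC: 09:00-11:40, 14:25-17:20 (subtract 4h to convert from UTC+4).
Rina in UTC: 09:00-12:20, 13:40-18:00 (add 7h to convert from UTC-7).
Wiremu ∩ Hamid: 09:30-11:40, 15:50-17:20.
Wiremu ∩ Hamid ∩ Rina: 09:30-11:40, 15:50-17:20.
The longest is 09:30-11:40 at 130 minutes.

130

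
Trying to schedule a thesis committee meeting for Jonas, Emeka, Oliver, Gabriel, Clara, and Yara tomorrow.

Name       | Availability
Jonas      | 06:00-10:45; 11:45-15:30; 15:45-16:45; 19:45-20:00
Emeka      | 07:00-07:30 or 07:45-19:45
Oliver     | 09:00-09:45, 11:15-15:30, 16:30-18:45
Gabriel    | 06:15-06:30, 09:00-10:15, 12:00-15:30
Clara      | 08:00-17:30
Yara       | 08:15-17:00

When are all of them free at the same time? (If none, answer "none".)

Jonas ∩ Emeka: 07:00-07:30, 07:45-10:45, 11:45-15:30, 15:45-16:45.
Jonas ∩ Emeka ∩ Oliver: 09:00-09:45, 11:45-15:30, 16:30-16:45.
Jonas ∩ Emeka ∩ Oliver ∩ Gabriel: 09:00-09:45, 12:00-15:30.
Jonas ∩ Emeka ∩ Oliver ∩ Gabriel ∩ Clara: 09:00-09:45, 12:00-15:30.
Jonas ∩ Emeka ∩ Oliver ∩ Gabriel ∩ Clara ∩ Yara: 09:00-09:45, 12:00-15:30.
So the common availability across everyone is 09:00-09:45, 12:00-15:30.

09:00-09:45, 12:00-15:30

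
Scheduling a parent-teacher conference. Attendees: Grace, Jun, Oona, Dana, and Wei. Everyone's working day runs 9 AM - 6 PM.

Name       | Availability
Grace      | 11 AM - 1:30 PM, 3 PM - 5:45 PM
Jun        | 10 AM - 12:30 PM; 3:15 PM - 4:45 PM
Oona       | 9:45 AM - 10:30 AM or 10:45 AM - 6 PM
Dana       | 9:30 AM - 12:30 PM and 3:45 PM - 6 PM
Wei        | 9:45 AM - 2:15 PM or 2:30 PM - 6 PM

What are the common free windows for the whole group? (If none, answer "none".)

11:00-12:30, 15:45-16:45

Grace ∩ Jun: 11:00-12:30, 15:15-16:45.
Grace ∩ Jun ∩ Oona: 11:00-12:30, 15:15-16:45.
Grace ∩ Jun ∩ Oona ∩ Dana: 11:00-12:30, 15:45-16:45.
Grace ∩ Jun ∩ Oona ∩ Dana ∩ Wei: 11:00-12:30, 15:45-16:45.
Those are the intersection windows.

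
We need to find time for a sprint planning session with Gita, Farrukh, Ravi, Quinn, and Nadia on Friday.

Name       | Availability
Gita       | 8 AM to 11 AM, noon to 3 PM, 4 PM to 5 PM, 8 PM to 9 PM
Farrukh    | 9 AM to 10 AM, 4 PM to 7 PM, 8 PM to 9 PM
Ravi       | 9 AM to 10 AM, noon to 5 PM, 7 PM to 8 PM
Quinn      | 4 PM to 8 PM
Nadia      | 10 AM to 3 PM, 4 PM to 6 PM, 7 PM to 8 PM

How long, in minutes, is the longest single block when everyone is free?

Gita ∩ Farrukh: 09:00-10:00, 16:00-17:00, 20:00-21:00.
Gita ∩ Farrukh ∩ Ravi: 09:00-10:00, 16:00-17:00.
Gita ∩ Farrukh ∩ Ravi ∩ Quinn: 16:00-17:00.
Gita ∩ Farrukh ∩ Ravi ∩ Quinn ∩ Nadia: 16:00-17:00.
The longest is 16:00-17:00 at 60 minutes.

60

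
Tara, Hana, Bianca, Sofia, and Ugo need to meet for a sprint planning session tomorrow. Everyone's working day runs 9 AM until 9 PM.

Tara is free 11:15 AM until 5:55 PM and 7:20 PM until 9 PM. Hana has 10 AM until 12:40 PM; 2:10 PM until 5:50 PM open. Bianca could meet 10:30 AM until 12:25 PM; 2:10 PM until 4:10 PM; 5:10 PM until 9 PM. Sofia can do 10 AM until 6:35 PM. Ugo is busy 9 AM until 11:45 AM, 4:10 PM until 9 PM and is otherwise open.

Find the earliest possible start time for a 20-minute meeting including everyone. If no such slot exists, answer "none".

Tara free: 11:15-17:55, 19:20-21:00.
Hana free: 10:00-12:40, 14:10-17:50.
Bianca free: 10:30-12:25, 14:10-16:10, 17:10-21:00.
Sofia free: 10:00-18:35.
Ugo free: 11:45-16:10 (invert busy blocks within the working day).
Tara ∩ Hana: 11:15-12:40, 14:10-17:50.
Tara ∩ Hana ∩ Bianca: 11:15-12:25, 14:10-16:10, 17:10-17:50.
Tara ∩ Hana ∩ Bianca ∩ Sofia: 11:15-12:25, 14:10-16:10, 17:10-17:50.
Tara ∩ Hana ∩ Bianca ∩ Sofia ∩ Ugo: 11:45-12:25, 14:10-16:10.
The first common window of at least 20 minutes is 11:45-12:25, so the earliest start is 11:45.

11:45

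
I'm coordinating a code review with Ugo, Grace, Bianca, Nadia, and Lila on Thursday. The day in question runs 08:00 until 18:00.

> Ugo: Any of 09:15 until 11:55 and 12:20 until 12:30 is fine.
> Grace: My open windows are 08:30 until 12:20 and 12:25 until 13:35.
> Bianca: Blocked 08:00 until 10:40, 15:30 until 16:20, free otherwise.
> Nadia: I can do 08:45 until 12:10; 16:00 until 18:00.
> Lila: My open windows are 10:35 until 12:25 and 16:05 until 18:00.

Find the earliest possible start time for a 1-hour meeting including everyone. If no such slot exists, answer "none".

Ugo free: 09:15-11:55, 12:20-12:30.
Grace free: 08:30-12:20, 12:25-13:35.
Bianca free: 10:40-15:30, 16:20-18:00 (invert busy blocks within the working day).
Nadia free: 08:45-12:10, 16:00-18:00.
Lila free: 10:35-12:25, 16:05-18:00.
Ugo ∩ Grace: 09:15-11:55, 12:25-12:30.
Ugo ∩ Grace ∩ Bianca: 10:40-11:55, 12:25-12:30.
Ugo ∩ Grace ∩ Bianca ∩ Nadia: 10:40-11:55.
Ugo ∩ Grace ∩ Bianca ∩ Nadia ∩ Lila: 10:40-11:55.
So the common availability across everyone is 10:40-11:55.
The first common window of at least 60 minutes is 10:40-11:55, so the earliest start is 10:40.

10:40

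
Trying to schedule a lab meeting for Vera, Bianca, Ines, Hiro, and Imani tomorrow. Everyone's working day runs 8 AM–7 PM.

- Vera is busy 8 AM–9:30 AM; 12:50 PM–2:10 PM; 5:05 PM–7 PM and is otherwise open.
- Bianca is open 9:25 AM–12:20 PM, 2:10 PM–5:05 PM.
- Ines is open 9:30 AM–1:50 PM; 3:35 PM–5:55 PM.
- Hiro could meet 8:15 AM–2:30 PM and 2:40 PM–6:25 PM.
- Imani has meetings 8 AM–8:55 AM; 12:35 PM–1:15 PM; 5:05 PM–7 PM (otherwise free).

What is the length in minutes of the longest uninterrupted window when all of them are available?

Vera free: 09:30-12:50, 14:10-17:05 (invert busy blocks within the working day).
Bianca free: 09:25-12:20, 14:10-17:05.
Ines free: 09:30-13:50, 15:35-17:55.
Hiro free: 08:15-14:30, 14:40-18:25.
Imani free: 08:55-12:35, 13:15-17:05 (invert busy blocks within the working day).
Vera ∩ Bianca: 09:30-12:20, 14:10-17:05.
Vera ∩ Bianca ∩ Ines: 09:30-12:20, 15:35-17:05.
Vera ∩ Bianca ∩ Ines ∩ Hiro: 09:30-12:20, 15:35-17:05.
Vera ∩ Bianca ∩ Ines ∩ Hiro ∩ Imani: 09:30-12:20, 15:35-17:05.
So the common availability across everyone is 09:30-12:20, 15:35-17:05.
The longest is 09:30-12:20 at 170 minutes.

170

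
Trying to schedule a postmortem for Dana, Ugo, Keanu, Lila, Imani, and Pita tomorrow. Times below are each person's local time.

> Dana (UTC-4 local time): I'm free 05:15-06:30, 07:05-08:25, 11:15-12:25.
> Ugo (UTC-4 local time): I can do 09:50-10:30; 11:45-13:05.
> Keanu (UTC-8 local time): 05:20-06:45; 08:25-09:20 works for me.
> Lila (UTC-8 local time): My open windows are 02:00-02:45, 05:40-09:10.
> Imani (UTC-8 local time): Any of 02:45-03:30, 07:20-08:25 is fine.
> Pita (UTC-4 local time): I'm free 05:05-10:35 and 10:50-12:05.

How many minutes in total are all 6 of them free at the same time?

0

Dana in UTC: 09:15-10:30, 11:05-12:25, 15:15-16:25 (add 4h to convert from UTC-4).
Ugo in UTC: 13:50-14:30, 15:45-17:05 (add 4h to convert from UTC-4).
Keanu in UTC: 13:20-14:45, 16:25-17:20 (add 8h to convert from UTC-8).
Lila in UTC: 10:00-10:45, 13:40-17:10 (add 8h to convert from UTC-8).
Imani in UTC: 10:45-11:30, 15:20-16:25 (add 8h to convert from UTC-8).
Pita in UTC: 09:05-14:35, 14:50-16:05 (add 4h to convert from UTC-4).
Dana ∩ Ugo: 15:45-16:25.
Dana ∩ Ugo ∩ Keanu: ∅.
Dana ∩ Ugo ∩ Keanu ∩ Lila: ∅.
Dana ∩ Ugo ∩ Keanu ∩ Lila ∩ Imani: ∅.
Dana ∩ Ugo ∩ Keanu ∩ Lila ∩ Imani ∩ Pita: ∅.
There is no time when everyone is free.
There is no common window, so the total is 0 minutes.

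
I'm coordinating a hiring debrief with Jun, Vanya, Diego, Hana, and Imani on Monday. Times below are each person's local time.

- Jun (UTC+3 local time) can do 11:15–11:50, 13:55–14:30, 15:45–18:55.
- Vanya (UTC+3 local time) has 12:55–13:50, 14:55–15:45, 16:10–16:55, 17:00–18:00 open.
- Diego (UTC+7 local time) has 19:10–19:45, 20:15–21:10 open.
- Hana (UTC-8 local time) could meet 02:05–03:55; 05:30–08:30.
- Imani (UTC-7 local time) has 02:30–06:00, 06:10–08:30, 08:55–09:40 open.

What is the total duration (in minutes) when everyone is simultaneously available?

35

Jun in UTC: 08:15-08:50, 10:55-11:30, 12:45-15:55 (subtract 3h to convert from UTC+3).
Vanya in UTC: 09:55-10:50, 11:55-12:45, 13:10-13:55, 14:00-15:00 (subtract 3h to convert from UTC+3).
Diego in UTC: 12:10-12:45, 13:15-14:10 (subtract 7h to convert from UTC+7).
Hana in UTC: 10:05-11:55, 13:30-16:30 (add 8h to convert from UTC-8).
Imani in UTC: 09:30-13:00, 13:10-15:30, 15:55-16:40 (add 7h to convert from UTC-7).
Jun ∩ Vanya: 13:10-13:55, 14:00-15:00.
Jun ∩ Vanya ∩ Diego: 13:15-13:55, 14:00-14:10.
Jun ∩ Vanya ∩ Diego ∩ Hana: 13:30-13:55, 14:00-14:10.
Jun ∩ Vanya ∩ Diego ∩ Hana ∩ Imani: 13:30-13:55, 14:00-14:10.
Summing the common windows: 25 + 10 = 35 minutes.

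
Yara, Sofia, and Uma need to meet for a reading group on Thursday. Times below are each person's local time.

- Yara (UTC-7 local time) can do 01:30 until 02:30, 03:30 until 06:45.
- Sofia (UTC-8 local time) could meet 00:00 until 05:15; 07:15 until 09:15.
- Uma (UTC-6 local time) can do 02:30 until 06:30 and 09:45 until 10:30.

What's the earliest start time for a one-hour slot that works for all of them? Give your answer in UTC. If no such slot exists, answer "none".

08:30

Yara in UTC: 08:30-09:30, 10:30-13:45 (add 7h to convert from UTC-7).
Sofia in UTC: 08:00-13:15, 15:15-17:15 (add 8h to convert from UTC-8).
Uma in UTC: 08:30-12:30, 15:45-16:30 (add 6h to convert from UTC-6).
Yara ∩ Sofia: 08:30-09:30, 10:30-13:15.
Yara ∩ Sofia ∩ Uma: 08:30-09:30, 10:30-12:30.
The first common window of at least 60 minutes is 08:30-09:30, so the earliest start is 08:30.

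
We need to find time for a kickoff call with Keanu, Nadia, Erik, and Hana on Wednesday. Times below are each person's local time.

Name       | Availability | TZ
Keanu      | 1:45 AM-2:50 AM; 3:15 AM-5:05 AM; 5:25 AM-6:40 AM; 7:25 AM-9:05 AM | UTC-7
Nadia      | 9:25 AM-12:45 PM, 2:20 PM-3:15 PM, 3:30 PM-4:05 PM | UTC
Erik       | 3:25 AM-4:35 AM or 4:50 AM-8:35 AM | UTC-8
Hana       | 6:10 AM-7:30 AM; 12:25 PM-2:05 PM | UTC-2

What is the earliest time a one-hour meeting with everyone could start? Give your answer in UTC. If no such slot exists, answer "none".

none

Keanu in UTC: 08:45-09:50, 10:15-12:05, 12:25-13:40, 14:25-16:05 (add 7h to convert from UTC-7).
Nadia in UTC: 09:25-12:45, 14:20-15:15, 15:30-16:05.
Erik in UTC: 11:25-12:35, 12:50-16:35 (add 8h to convert from UTC-8).
Hana in UTC: 08:10-09:30, 14:25-16:05 (add 2h to convert from UTC-2).
Keanu ∩ Nadia: 09:25-09:50, 10:15-12:05, 12:25-12:45, 14:25-15:15, 15:30-16:05.
Keanu ∩ Nadia ∩ Erik: 11:25-12:05, 12:25-12:35, 14:25-15:15, 15:30-16:05.
Keanu ∩ Nadia ∩ Erik ∩ Hana: 14:25-15:15, 15:30-16:05.
No common window is at least 60 minutes long.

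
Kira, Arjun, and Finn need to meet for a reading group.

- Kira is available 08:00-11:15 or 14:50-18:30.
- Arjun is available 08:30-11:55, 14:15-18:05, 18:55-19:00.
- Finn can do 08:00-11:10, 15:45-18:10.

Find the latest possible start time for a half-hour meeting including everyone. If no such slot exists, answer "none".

17:35

Kira ∩ Arjun: 08:30-11:15, 14:50-18:05.
Kira ∩ Arjun ∩ Finn: 08:30-11:10, 15:45-18:05.
The last common window of at least 30 minutes is 15:45-18:05; a 30-minute meeting can start as late as 17:35 and still end by 18:05.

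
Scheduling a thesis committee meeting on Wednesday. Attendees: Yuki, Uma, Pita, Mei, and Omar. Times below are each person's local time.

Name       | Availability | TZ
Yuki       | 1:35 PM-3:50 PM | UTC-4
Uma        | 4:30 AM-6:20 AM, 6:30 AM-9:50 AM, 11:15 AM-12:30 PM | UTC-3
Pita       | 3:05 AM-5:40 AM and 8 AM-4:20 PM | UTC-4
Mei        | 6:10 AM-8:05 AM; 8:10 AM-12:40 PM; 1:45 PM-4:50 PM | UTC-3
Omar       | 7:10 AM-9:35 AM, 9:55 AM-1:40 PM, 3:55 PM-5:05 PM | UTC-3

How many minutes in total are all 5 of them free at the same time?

0

Yuki in UTC: 17:35-19:50 (add 4h to convert from UTC-4).
Uma in UTC: 07:30-09:20, 09:30-12:50, 14:15-15:30 (add 3h to convert from UTC-3).
Pita in UTC: 07:05-09:40, 12:00-20:20 (add 4h to convert from UTC-4).
Mei in UTC: 09:10-11:05, 11:10-15:40, 16:45-19:50 (add 3h to convert from UTC-3).
Omar in UTC: 10:10-12:35, 12:55-16:40, 18:55-20:05 (add 3h to convert from UTC-3).
Yuki ∩ Uma: ∅.
Yuki ∩ Uma ∩ Pita: ∅.
Yuki ∩ Uma ∩ Pita ∩ Mei: ∅.
Yuki ∩ Uma ∩ Pita ∩ Mei ∩ Omar: ∅.
There is no time when everyone is free.
There is no common window, so the total is 0 minutes.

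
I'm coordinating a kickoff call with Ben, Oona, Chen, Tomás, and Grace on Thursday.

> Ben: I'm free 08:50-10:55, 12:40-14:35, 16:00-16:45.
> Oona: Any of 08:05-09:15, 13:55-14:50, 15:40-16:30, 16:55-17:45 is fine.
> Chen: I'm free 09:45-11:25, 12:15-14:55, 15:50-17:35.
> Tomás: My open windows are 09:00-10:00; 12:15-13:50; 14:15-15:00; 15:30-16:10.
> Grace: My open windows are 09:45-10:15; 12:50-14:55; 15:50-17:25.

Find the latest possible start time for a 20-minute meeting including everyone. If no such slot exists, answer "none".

Ben ∩ Oona: 08:50-09:15, 13:55-14:35, 16:00-16:30.
Ben ∩ Oona ∩ Chen: 13:55-14:35, 16:00-16:30.
Ben ∩ Oona ∩ Chen ∩ Tomás: 14:15-14:35, 16:00-16:10.
Ben ∩ Oona ∩ Chen ∩ Tomás ∩ Grace: 14:15-14:35, 16:00-16:10.
The last common window of at least 20 minutes is 14:15-14:35; a 20-minute meeting can start as late as 14:15 and still end by 14:35.

14:15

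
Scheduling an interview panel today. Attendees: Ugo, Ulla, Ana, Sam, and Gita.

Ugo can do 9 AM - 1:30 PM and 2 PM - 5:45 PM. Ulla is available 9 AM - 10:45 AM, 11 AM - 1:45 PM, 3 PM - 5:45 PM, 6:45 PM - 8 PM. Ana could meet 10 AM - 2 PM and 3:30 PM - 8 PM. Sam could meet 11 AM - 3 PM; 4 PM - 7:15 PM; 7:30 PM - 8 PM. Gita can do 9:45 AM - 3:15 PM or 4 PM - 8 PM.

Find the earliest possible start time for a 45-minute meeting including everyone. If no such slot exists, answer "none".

Ugo ∩ Ulla: 09:00-10:45, 11:00-13:30, 15:00-17:45.
Ugo ∩ Ulla ∩ Ana: 10:00-10:45, 11:00-13:30, 15:30-17:45.
Ugo ∩ Ulla ∩ Ana ∩ Sam: 11:00-13:30, 16:00-17:45.
Ugo ∩ Ulla ∩ Ana ∩ Sam ∩ Gita: 11:00-13:30, 16:00-17:45.
The first common window of at least 45 minutes is 11:00-13:30, so the earliest start is 11:00.

11:00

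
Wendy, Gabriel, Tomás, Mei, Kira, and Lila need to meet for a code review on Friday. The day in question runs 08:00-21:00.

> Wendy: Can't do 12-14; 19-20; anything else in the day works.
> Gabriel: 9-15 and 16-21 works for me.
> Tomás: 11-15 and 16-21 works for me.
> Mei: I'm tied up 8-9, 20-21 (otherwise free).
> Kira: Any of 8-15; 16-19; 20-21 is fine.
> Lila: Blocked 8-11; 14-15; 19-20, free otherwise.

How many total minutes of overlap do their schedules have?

Wendy free: 08:00-12:00, 14:00-19:00, 20:00-21:00 (invert busy blocks within the working day).
Gabriel free: 09:00-15:00, 16:00-21:00.
Tomás free: 11:00-15:00, 16:00-21:00.
Mei free: 09:00-20:00 (invert busy blocks within the working day).
Kira free: 08:00-15:00, 16:00-19:00, 20:00-21:00.
Lila free: 11:00-14:00, 15:00-19:00, 20:00-21:00 (invert busy blocks within the working day).
Wendy ∩ Gabriel: 09:00-12:00, 14:00-15:00, 16:00-19:00, 20:00-21:00.
Wendy ∩ Gabriel ∩ Tomás: 11:00-12:00, 14:00-15:00, 16:00-19:00, 20:00-21:00.
Wendy ∩ Gabriel ∩ Tomás ∩ Mei: 11:00-12:00, 14:00-15:00, 16:00-19:00.
Wendy ∩ Gabriel ∩ Tomás ∩ Mei ∩ Kira: 11:00-12:00, 14:00-15:00, 16:00-19:00.
Wendy ∩ Gabriel ∩ Tomás ∩ Mei ∩ Kira ∩ Lila: 11:00-12:00, 16:00-19:00.
Summing the common windows: 60 + 180 = 240 minutes.

240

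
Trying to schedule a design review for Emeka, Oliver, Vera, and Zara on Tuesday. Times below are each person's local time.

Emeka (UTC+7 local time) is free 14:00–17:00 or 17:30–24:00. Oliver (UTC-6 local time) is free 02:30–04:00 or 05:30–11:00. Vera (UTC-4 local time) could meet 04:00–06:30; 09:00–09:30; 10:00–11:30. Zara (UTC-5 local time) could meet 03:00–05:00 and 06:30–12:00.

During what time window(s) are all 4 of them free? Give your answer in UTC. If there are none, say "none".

08:30-10:00, 13:00-13:30, 14:00-15:30

Emeka in UTC: 07:00-10:00, 10:30-17:00 (subtract 7h to convert from UTC+7).
Oliver in UTC: 08:30-10:00, 11:30-17:00 (add 6h to convert from UTC-6).
Vera in UTC: 08:00-10:30, 13:00-13:30, 14:00-15:30 (add 4h to convert from UTC-4).
Zara in UTC: 08:00-10:00, 11:30-17:00 (add 5h to convert from UTC-5).
Emeka ∩ Oliver: 08:30-10:00, 11:30-17:00.
Emeka ∩ Oliver ∩ Vera: 08:30-10:00, 13:00-13:30, 14:00-15:30.
Emeka ∩ Oliver ∩ Vera ∩ Zara: 08:30-10:00, 13:00-13:30, 14:00-15:30.
Those are the intersection windows.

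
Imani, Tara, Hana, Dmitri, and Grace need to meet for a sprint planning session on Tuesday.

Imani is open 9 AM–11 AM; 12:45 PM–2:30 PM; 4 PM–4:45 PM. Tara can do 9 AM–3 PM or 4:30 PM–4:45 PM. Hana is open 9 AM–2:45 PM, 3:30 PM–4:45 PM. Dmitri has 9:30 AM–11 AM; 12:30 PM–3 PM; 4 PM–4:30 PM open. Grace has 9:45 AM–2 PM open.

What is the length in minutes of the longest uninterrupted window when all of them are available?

75

Imani ∩ Tara: 09:00-11:00, 12:45-14:30, 16:30-16:45.
Imani ∩ Tara ∩ Hana: 09:00-11:00, 12:45-14:30, 16:30-16:45.
Imani ∩ Tara ∩ Hana ∩ Dmitri: 09:30-11:00, 12:45-14:30.
Imani ∩ Tara ∩ Hana ∩ Dmitri ∩ Grace: 09:45-11:00, 12:45-14:00.
The longest is 09:45-11:00 at 75 minutes.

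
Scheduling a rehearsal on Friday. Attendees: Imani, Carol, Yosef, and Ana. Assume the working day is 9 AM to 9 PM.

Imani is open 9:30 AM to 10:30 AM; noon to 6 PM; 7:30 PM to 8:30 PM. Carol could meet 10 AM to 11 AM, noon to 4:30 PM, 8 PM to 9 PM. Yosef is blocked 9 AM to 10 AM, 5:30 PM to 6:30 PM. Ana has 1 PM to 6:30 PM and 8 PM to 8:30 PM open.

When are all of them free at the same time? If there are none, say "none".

Imani free: 09:30-10:30, 12:00-18:00, 19:30-20:30.
Carol free: 10:00-11:00, 12:00-16:30, 20:00-21:00.
Yosef free: 10:00-17:30, 18:30-21:00 (invert busy blocks within the working day).
Ana free: 13:00-18:30, 20:00-20:30.
Imani ∩ Carol: 10:00-10:30, 12:00-16:30, 20:00-20:30.
Imani ∩ Carol ∩ Yosef: 10:00-10:30, 12:00-16:30, 20:00-20:30.
Imani ∩ Carol ∩ Yosef ∩ Ana: 13:00-16:30, 20:00-20:30.

13:00-16:30, 20:00-20:30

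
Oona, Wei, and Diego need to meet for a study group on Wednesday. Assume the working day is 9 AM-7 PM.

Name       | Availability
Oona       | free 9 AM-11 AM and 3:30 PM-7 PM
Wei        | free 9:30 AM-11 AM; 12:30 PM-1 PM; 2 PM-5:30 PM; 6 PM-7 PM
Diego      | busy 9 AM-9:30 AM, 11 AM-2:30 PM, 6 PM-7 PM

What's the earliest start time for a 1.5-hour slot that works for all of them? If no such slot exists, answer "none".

Oona free: 09:00-11:00, 15:30-19:00.
Wei free: 09:30-11:00, 12:30-13:00, 14:00-17:30, 18:00-19:00.
Diego free: 09:30-11:00, 14:30-18:00 (invert busy blocks within the working day).
Oona ∩ Wei: 09:30-11:00, 15:30-17:30, 18:00-19:00.
Oona ∩ Wei ∩ Diego: 09:30-11:00, 15:30-17:30.
The first common window of at least 90 minutes is 09:30-11:00, so the earliest start is 09:30.

09:30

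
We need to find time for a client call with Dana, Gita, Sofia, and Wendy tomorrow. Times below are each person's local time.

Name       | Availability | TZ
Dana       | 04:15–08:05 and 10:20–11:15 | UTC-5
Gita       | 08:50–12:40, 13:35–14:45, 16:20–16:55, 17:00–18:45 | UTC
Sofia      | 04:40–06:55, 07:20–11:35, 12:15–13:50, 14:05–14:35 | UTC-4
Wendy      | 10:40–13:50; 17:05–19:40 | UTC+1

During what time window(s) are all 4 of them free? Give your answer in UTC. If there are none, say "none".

Dana in UTC: 09:15-13:05, 15:20-16:15 (add 5h to convert from UTC-5).
Gita in UTC: 08:50-12:40, 13:35-14:45, 16:20-16:55, 17:00-18:45.
Sofia in UTC: 08:40-10:55, 11:20-15:35, 16:15-17:50, 18:05-18:35 (add 4h to convert from UTC-4).
Wendy in UTC: 09:40-12:50, 16:05-18:40 (subtract 1h to convert from UTC+1).
Dana ∩ Gita: 09:15-12:40.
Dana ∩ Gita ∩ Sofia: 09:15-10:55, 11:20-12:40.
Dana ∩ Gita ∩ Sofia ∩ Wendy: 09:40-10:55, 11:20-12:40.

09:40-10:55, 11:20-12:40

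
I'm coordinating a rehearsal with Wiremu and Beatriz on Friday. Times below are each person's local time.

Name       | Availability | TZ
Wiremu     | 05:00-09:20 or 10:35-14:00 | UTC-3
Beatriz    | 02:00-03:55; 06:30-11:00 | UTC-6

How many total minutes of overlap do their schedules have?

320

Wiremu in UTC: 08:00-12:20, 13:35-17:00 (add 3h to convert from UTC-3).
Beatriz in UTC: 08:00-09:55, 12:30-17:00 (add 6h to convert from UTC-6).
Wiremu ∩ Beatriz: 08:00-09:55, 13:35-17:00.
Those are the intersection windows.
Summing the common windows: 115 + 205 = 320 minutes.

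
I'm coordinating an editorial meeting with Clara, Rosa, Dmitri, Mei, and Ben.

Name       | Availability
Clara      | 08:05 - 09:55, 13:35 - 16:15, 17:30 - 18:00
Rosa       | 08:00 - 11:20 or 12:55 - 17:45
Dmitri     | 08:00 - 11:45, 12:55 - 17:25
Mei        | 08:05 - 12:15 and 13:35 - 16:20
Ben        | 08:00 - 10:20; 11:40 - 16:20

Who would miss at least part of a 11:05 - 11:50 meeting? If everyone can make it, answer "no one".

Clara: not fully free for 11:05-11:50. Rosa: not fully free for 11:05-11:50. Dmitri: not fully free for 11:05-11:50. Mei: free for 11:05-11:50. Ben: not fully free for 11:05-11:50.

Ben, Clara, Dmitri, Rosa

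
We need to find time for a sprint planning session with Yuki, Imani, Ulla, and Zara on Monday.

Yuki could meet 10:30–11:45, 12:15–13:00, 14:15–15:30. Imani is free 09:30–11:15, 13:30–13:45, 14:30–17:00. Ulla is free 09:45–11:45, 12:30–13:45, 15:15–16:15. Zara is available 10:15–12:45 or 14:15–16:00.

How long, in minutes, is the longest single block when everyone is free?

Yuki ∩ Imani: 10:30-11:15, 14:30-15:30.
Yuki ∩ Imani ∩ Ulla: 10:30-11:15, 15:15-15:30.
Yuki ∩ Imani ∩ Ulla ∩ Zara: 10:30-11:15, 15:15-15:30.
So the common availability across everyone is 10:30-11:15, 15:15-15:30.
The longest is 10:30-11:15 at 45 minutes.

45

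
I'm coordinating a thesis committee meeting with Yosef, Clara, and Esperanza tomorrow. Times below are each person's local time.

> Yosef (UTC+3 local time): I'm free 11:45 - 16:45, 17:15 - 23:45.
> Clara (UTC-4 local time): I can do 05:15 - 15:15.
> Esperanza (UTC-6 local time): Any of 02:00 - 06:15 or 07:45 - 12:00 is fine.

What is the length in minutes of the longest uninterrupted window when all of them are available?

225

Yosef in UTC: 08:45-13:45, 14:15-20:45 (subtract 3h to convert from UTC+3).
Clara in UTC: 09:15-19:15 (add 4h to convert from UTC-4).
Esperanza in UTC: 08:00-12:15, 13:45-18:00 (add 6h to convert from UTC-6).
Yosef ∩ Clara: 09:15-13:45, 14:15-19:15.
Yosef ∩ Clara ∩ Esperanza: 09:15-12:15, 14:15-18:00.
The longest is 14:15-18:00 at 225 minutes.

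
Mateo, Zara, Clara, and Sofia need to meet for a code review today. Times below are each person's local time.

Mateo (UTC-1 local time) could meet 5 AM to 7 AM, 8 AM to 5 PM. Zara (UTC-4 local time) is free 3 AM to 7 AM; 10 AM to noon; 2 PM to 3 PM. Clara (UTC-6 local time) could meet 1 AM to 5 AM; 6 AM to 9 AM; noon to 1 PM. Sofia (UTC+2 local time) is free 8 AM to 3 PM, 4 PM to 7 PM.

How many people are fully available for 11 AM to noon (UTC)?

2

Mateo in UTC: 06:00-08:00, 09:00-18:00 (add 1h to convert from UTC-1).
Zara in UTC: 07:00-11:00, 14:00-16:00, 18:00-19:00 (add 4h to convert from UTC-4).
Clara in UTC: 07:00-11:00, 12:00-15:00, 18:00-19:00 (add 6h to convert from UTC-6).
Sofia in UTC: 06:00-13:00, 14:00-17:00 (subtract 2h to convert from UTC+2).
Mateo and Sofia can make the full 11:00-12:00 slot — that's 2.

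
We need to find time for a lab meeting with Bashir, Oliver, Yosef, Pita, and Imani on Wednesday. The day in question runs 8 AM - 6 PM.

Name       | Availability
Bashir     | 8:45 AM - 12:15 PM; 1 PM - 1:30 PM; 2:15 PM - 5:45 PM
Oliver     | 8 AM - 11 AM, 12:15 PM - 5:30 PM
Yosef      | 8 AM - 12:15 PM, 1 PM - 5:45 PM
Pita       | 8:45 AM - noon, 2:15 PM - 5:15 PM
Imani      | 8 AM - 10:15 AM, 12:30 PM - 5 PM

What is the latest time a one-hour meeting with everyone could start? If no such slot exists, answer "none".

16:00

Bashir ∩ Oliver: 08:45-11:00, 13:00-13:30, 14:15-17:30.
Bashir ∩ Oliver ∩ Yosef: 08:45-11:00, 13:00-13:30, 14:15-17:30.
Bashir ∩ Oliver ∩ Yosef ∩ Pita: 08:45-11:00, 14:15-17:15.
Bashir ∩ Oliver ∩ Yosef ∩ Pita ∩ Imani: 08:45-10:15, 14:15-17:00.
The last common window of at least 60 minutes is 14:15-17:00; a 60-minute meeting can start as late as 16:00 and still end by 17:00.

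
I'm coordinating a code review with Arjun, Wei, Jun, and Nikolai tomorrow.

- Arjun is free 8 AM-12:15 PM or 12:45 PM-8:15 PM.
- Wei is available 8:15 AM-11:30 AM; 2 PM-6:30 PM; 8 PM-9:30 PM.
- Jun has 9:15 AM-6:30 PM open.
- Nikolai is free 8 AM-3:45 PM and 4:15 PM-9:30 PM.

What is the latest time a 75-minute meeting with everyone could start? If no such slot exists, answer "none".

Arjun ∩ Wei: 08:15-11:30, 14:00-18:30, 20:00-20:15.
Arjun ∩ Wei ∩ Jun: 09:15-11:30, 14:00-18:30.
Arjun ∩ Wei ∩ Jun ∩ Nikolai: 09:15-11:30, 14:00-15:45, 16:15-18:30.
The last common window of at least 75 minutes is 16:15-18:30; a 75-minute meeting can start as late as 17:15 and still end by 18:30.

17:15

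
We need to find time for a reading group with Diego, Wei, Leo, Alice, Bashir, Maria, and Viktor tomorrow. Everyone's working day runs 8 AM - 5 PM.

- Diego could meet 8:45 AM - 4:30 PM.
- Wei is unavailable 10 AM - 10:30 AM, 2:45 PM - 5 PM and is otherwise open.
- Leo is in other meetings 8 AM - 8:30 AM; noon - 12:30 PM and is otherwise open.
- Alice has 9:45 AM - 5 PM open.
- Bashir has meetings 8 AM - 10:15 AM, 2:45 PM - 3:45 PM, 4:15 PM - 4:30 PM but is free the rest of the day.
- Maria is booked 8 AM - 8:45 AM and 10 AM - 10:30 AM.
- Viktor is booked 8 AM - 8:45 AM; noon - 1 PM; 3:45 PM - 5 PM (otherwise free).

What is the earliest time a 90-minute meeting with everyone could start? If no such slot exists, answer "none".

Diego free: 08:45-16:30.
Wei free: 08:00-10:00, 10:30-14:45 (invert busy blocks within the working day).
Leo free: 08:30-12:00, 12:30-17:00 (invert busy blocks within the working day).
Alice free: 09:45-17:00.
Bashir free: 10:15-14:45, 15:45-16:15, 16:30-17:00 (invert busy blocks within the working day).
Maria free: 08:45-10:00, 10:30-17:00 (invert busy blocks within the working day).
Viktor free: 08:45-12:00, 13:00-15:45 (invert busy blocks within the working day).
Diego ∩ Wei: 08:45-10:00, 10:30-14:45.
Diego ∩ Wei ∩ Leo: 08:45-10:00, 10:30-12:00, 12:30-14:45.
Diego ∩ Wei ∩ Leo ∩ Alice: 09:45-10:00, 10:30-12:00, 12:30-14:45.
Diego ∩ Wei ∩ Leo ∩ Alice ∩ Bashir: 10:30-12:00, 12:30-14:45.
Diego ∩ Wei ∩ Leo ∩ Alice ∩ Bashir ∩ Maria: 10:30-12:00, 12:30-14:45.
Diego ∩ Wei ∩ Leo ∩ Alice ∩ Bashir ∩ Maria ∩ Viktor: 10:30-12:00, 13:00-14:45.
The first common window of at least 90 minutes is 10:30-12:00, so the earliest start is 10:30.

10:30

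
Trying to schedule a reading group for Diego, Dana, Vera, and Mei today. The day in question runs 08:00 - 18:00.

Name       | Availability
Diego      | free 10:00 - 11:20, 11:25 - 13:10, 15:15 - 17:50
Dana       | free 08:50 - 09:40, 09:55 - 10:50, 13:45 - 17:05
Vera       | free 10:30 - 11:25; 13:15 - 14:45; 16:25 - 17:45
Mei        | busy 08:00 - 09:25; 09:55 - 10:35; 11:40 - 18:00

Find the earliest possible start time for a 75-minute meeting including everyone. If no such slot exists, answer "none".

none

Diego free: 10:00-11:20, 11:25-13:10, 15:15-17:50.
Dana free: 08:50-09:40, 09:55-10:50, 13:45-17:05.
Vera free: 10:30-11:25, 13:15-14:45, 16:25-17:45.
Mei free: 09:25-09:55, 10:35-11:40 (invert busy blocks within the working day).
Diego ∩ Dana: 10:00-10:50, 15:15-17:05.
Diego ∩ Dana ∩ Vera: 10:30-10:50, 16:25-17:05.
Diego ∩ Dana ∩ Vera ∩ Mei: 10:35-10:50.
Those are the intersection windows.
No common window is at least 75 minutes long.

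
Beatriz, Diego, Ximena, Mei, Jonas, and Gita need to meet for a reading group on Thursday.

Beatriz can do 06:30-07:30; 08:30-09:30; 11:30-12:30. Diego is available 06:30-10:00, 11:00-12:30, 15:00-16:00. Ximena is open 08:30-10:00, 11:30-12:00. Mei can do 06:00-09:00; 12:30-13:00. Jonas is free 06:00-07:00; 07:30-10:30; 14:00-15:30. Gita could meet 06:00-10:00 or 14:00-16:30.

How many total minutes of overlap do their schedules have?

30

Beatriz ∩ Diego: 06:30-07:30, 08:30-09:30, 11:30-12:30.
Beatriz ∩ Diego ∩ Ximena: 08:30-09:30, 11:30-12:00.
Beatriz ∩ Diego ∩ Ximena ∩ Mei: 08:30-09:00.
Beatriz ∩ Diego ∩ Ximena ∩ Mei ∩ Jonas: 08:30-09:00.
Beatriz ∩ Diego ∩ Ximena ∩ Mei ∩ Jonas ∩ Gita: 08:30-09:00.
That's a single block of 30 minutes.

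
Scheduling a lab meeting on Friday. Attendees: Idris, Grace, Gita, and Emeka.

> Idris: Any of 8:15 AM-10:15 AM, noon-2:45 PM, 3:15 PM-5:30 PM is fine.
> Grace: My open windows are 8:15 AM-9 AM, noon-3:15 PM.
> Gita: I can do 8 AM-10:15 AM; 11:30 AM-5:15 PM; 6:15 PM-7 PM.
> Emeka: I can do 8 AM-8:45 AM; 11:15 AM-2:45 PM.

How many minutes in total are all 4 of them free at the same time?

Idris ∩ Grace: 08:15-09:00, 12:00-14:45.
Idris ∩ Grace ∩ Gita: 08:15-09:00, 12:00-14:45.
Idris ∩ Grace ∩ Gita ∩ Emeka: 08:15-08:45, 12:00-14:45.
Summing the common windows: 30 + 165 = 195 minutes.

195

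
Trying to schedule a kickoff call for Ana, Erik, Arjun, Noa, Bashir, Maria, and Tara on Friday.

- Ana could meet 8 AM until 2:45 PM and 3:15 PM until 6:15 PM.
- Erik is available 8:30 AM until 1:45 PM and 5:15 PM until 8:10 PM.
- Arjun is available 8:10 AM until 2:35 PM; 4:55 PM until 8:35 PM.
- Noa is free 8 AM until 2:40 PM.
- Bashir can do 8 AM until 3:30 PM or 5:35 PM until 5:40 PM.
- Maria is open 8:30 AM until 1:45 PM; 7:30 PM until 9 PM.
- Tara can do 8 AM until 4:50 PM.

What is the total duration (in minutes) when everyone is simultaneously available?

Ana ∩ Erik: 08:30-13:45, 17:15-18:15.
Ana ∩ Erik ∩ Arjun: 08:30-13:45, 17:15-18:15.
Ana ∩ Erik ∩ Arjun ∩ Noa: 08:30-13:45.
Ana ∩ Erik ∩ Arjun ∩ Noa ∩ Bashir: 08:30-13:45.
Ana ∩ Erik ∩ Arjun ∩ Noa ∩ Bashir ∩ Maria: 08:30-13:45.
Ana ∩ Erik ∩ Arjun ∩ Noa ∩ Bashir ∩ Maria ∩ Tara: 08:30-13:45.
Those are the intersection windows.
That's a single block of 315 minutes.

315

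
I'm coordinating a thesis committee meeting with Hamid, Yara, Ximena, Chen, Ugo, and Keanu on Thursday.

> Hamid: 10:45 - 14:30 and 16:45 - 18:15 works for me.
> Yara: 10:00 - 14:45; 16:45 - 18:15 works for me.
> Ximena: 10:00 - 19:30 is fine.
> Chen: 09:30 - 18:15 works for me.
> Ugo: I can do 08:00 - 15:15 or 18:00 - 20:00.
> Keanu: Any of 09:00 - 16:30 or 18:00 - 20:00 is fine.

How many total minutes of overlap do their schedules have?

240

Hamid ∩ Yara: 10:45-14:30, 16:45-18:15.
Hamid ∩ Yara ∩ Ximena: 10:45-14:30, 16:45-18:15.
Hamid ∩ Yara ∩ Ximena ∩ Chen: 10:45-14:30, 16:45-18:15.
Hamid ∩ Yara ∩ Ximena ∩ Chen ∩ Ugo: 10:45-14:30, 18:00-18:15.
Hamid ∩ Yara ∩ Ximena ∩ Chen ∩ Ugo ∩ Keanu: 10:45-14:30, 18:00-18:15.
Summing the common windows: 225 + 15 = 240 minutes.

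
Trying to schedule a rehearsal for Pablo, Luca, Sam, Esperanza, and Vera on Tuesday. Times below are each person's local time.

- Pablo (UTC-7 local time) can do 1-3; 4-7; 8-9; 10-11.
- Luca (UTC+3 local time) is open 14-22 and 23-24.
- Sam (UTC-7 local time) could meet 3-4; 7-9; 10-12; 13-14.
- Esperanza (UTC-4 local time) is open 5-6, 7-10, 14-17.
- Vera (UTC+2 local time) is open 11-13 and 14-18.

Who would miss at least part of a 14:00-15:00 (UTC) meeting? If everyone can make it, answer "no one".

Pablo in UTC: 08:00-10:00, 11:00-14:00, 15:00-16:00, 17:00-18:00 (add 7h to convert from UTC-7).
Luca in UTC: 11:00-19:00, 20:00-21:00 (subtract 3h to convert from UTC+3).
Sam in UTC: 10:00-11:00, 14:00-16:00, 17:00-19:00, 20:00-21:00 (add 7h to convert from UTC-7).
Esperanza in UTC: 09:00-10:00, 11:00-14:00, 18:00-21:00 (add 4h to convert from UTC-4).
Vera in UTC: 09:00-11:00, 12:00-16:00 (subtract 2h to convert from UTC+2).
Pablo: not fully free for 14:00-15:00. Luca: free for 14:00-15:00. Sam: free for 14:00-15:00. Esperanza: not fully free for 14:00-15:00. Vera: free for 14:00-15:00.

Esperanza, Pablo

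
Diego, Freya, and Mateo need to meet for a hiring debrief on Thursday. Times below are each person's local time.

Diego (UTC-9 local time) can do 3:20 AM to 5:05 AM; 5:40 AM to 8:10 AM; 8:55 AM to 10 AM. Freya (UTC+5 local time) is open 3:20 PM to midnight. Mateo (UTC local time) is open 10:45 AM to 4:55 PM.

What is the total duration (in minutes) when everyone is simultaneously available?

Diego in UTC: 12:20-14:05, 14:40-17:10, 17:55-19:00 (add 9h to convert from UTC-9).
Freya in UTC: 10:20-19:00 (subtract 5h to convert from UTC+5).
Mateo in UTC: 10:45-16:55.
Diego ∩ Freya: 12:20-14:05, 14:40-17:10, 17:55-19:00.
Diego ∩ Freya ∩ Mateo: 12:20-14:05, 14:40-16:55.
Summing the common windows: 105 + 135 = 240 minutes.

240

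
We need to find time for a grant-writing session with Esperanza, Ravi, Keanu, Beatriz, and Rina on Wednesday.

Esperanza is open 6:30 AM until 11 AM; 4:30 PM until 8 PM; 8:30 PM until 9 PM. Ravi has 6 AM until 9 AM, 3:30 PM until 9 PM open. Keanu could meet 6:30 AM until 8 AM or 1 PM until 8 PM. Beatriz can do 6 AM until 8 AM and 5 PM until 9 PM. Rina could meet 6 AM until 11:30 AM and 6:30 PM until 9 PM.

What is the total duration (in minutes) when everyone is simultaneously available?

Esperanza ∩ Ravi: 06:30-09:00, 16:30-20:00, 20:30-21:00.
Esperanza ∩ Ravi ∩ Keanu: 06:30-08:00, 16:30-20:00.
Esperanza ∩ Ravi ∩ Keanu ∩ Beatriz: 06:30-08:00, 17:00-20:00.
Esperanza ∩ Ravi ∩ Keanu ∩ Beatriz ∩ Rina: 06:30-08:00, 18:30-20:00.
Summing the common windows: 90 + 90 = 180 minutes.

180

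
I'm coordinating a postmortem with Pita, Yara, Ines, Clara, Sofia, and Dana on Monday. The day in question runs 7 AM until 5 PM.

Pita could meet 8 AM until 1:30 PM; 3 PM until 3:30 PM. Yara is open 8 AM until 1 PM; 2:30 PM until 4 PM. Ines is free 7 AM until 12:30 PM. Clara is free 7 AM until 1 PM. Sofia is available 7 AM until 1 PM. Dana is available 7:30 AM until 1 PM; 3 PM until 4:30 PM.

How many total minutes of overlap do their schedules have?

270

Pita ∩ Yara: 08:00-13:00, 15:00-15:30.
Pita ∩ Yara ∩ Ines: 08:00-12:30.
Pita ∩ Yara ∩ Ines ∩ Clara: 08:00-12:30.
Pita ∩ Yara ∩ Ines ∩ Clara ∩ Sofia: 08:00-12:30.
Pita ∩ Yara ∩ Ines ∩ Clara ∩ Sofia ∩ Dana: 08:00-12:30.
That's a single block of 270 minutes.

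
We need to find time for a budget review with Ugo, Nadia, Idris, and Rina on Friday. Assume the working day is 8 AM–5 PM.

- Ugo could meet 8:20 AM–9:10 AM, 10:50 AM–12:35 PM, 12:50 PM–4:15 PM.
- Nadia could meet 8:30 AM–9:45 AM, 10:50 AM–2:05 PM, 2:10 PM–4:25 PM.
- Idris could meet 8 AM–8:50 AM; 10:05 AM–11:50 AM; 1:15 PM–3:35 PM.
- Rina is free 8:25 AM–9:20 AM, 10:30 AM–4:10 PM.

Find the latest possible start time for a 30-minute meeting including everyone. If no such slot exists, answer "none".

Ugo ∩ Nadia: 08:30-09:10, 10:50-12:35, 12:50-14:05, 14:10-16:15.
Ugo ∩ Nadia ∩ Idris: 08:30-08:50, 10:50-11:50, 13:15-14:05, 14:10-15:35.
Ugo ∩ Nadia ∩ Idris ∩ Rina: 08:30-08:50, 10:50-11:50, 13:15-14:05, 14:10-15:35.
The last common window of at least 30 minutes is 14:10-15:35; a 30-minute meeting can start as late as 15:05 and still end by 15:35.

15:05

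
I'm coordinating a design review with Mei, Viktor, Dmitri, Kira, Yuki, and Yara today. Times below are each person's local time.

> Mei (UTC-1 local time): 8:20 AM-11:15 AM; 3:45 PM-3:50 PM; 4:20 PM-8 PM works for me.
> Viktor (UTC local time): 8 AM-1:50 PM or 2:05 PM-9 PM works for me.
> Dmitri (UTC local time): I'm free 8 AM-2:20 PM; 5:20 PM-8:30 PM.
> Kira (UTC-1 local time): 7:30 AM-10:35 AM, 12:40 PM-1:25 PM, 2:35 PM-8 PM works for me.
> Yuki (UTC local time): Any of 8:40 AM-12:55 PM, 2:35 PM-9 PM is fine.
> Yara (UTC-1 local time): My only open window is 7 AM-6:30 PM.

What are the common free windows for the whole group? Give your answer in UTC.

09:20-11:35, 17:20-19:30

Mei in UTC: 09:20-12:15, 16:45-16:50, 17:20-21:00 (add 1h to convert from UTC-1).
Viktor in UTC: 08:00-13:50, 14:05-21:00.
Dmitri in UTC: 08:00-14:20, 17:20-20:30.
Kira in UTC: 08:30-11:35, 13:40-14:25, 15:35-21:00 (add 1h to convert from UTC-1).
Yuki in UTC: 08:40-12:55, 14:35-21:00.
Yara in UTC: 08:00-19:30 (add 1h to convert from UTC-1).
Mei ∩ Viktor: 09:20-12:15, 16:45-16:50, 17:20-21:00.
Mei ∩ Viktor ∩ Dmitri: 09:20-12:15, 17:20-20:30.
Mei ∩ Viktor ∩ Dmitri ∩ Kira: 09:20-11:35, 17:20-20:30.
Mei ∩ Viktor ∩ Dmitri ∩ Kira ∩ Yuki: 09:20-11:35, 17:20-20:30.
Mei ∩ Viktor ∩ Dmitri ∩ Kira ∩ Yuki ∩ Yara: 09:20-11:35, 17:20-19:30.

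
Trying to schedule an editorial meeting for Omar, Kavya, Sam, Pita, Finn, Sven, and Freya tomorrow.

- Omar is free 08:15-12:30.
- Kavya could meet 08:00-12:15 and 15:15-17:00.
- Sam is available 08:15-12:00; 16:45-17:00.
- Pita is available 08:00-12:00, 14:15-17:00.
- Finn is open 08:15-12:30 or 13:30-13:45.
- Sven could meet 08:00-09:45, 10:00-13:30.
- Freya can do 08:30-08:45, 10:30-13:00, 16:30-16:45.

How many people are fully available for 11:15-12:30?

4

Omar, Finn, Sven, and Freya can make the full 11:15-12:30 slot — that's 4.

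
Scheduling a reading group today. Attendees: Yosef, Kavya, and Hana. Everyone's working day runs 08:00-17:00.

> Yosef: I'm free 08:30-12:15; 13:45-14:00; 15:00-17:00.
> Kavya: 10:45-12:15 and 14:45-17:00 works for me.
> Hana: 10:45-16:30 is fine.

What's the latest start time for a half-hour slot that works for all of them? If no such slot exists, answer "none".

16:00

Yosef ∩ Kavya: 10:45-12:15, 15:00-17:00.
Yosef ∩ Kavya ∩ Hana: 10:45-12:15, 15:00-16:30.
The last common window of at least 30 minutes is 15:00-16:30; a 30-minute meeting can start as late as 16:00 and still end by 16:30.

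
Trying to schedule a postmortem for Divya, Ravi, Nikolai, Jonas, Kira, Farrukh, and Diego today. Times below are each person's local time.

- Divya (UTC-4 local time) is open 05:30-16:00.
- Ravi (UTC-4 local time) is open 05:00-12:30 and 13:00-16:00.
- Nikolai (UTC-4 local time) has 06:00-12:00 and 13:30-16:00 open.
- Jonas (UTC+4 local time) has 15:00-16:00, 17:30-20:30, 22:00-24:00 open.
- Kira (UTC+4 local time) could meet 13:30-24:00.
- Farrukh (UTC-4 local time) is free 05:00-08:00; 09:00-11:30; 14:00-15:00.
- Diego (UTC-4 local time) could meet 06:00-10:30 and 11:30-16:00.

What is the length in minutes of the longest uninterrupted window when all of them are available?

Divya in UTC: 09:30-20:00 (add 4h to convert from UTC-4).
Ravi in UTC: 09:00-16:30, 17:00-20:00 (add 4h to convert from UTC-4).
Nikolai in UTC: 10:00-16:00, 17:30-20:00 (add 4h to convert from UTC-4).
Jonas in UTC: 11:00-12:00, 13:30-16:30, 18:00-20:00 (subtract 4h to convert from UTC+4).
Kira in UTC: 09:30-20:00 (subtract 4h to convert from UTC+4).
Farrukh in UTC: 09:00-12:00, 13:00-15:30, 18:00-19:00 (add 4h to convert from UTC-4).
Diego in UTC: 10:00-14:30, 15:30-20:00 (add 4h to convert from UTC-4).
Divya ∩ Ravi: 09:30-16:30, 17:00-20:00.
Divya ∩ Ravi ∩ Nikolai: 10:00-16:00, 17:30-20:00.
Divya ∩ Ravi ∩ Nikolai ∩ Jonas: 11:00-12:00, 13:30-16:00, 18:00-20:00.
Divya ∩ Ravi ∩ Nikolai ∩ Jonas ∩ Kira: 11:00-12:00, 13:30-16:00, 18:00-20:00.
Divya ∩ Ravi ∩ Nikolai ∩ Jonas ∩ Kira ∩ Farrukh: 11:00-12:00, 13:30-15:30, 18:00-19:00.
Divya ∩ Ravi ∩ Nikolai ∩ Jonas ∩ Kira ∩ Farrukh ∩ Diego: 11:00-12:00, 13:30-14:30, 18:00-19:00.
Those are the intersection windows.
The longest is 11:00-12:00 at 60 minutes.

60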